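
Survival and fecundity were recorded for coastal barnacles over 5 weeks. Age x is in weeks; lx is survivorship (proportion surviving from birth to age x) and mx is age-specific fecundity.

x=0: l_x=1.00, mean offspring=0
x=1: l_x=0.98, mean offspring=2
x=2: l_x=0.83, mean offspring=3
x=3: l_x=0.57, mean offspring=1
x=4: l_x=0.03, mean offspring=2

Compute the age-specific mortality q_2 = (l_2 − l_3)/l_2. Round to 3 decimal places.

0.313

q_2 = (l_2 − l_3) / l_2 = (0.83 − 0.57) / 0.83
     = 0.26 / 0.83 = 0.313253… → 0.313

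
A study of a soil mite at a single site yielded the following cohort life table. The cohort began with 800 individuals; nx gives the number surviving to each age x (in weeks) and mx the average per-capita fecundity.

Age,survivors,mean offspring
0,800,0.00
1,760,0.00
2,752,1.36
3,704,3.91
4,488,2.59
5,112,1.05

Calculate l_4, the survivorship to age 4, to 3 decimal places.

l_4 = n_4/n_0 = 488/800 = 0.61 → 0.610

0.610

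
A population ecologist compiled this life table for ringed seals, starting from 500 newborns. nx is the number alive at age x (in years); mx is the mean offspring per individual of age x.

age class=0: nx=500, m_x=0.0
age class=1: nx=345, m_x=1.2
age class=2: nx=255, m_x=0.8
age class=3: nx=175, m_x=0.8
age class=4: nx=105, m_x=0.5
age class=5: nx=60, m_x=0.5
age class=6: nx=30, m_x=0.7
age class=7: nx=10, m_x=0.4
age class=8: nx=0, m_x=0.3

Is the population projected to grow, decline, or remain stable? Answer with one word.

growing

lx = nx/n0 = nx/500: 1, 0.69, 0.51, 0.35, 0.21, 0.12, 0.06, 0.02, 0
R0 = Σ lx·mx = 0 + 0.828 + 0.408 + 0.28 + 0.105 + 0.06 + 0.042 + 0.008 + 0 = 1.731
R0 > 1, so the population is growing.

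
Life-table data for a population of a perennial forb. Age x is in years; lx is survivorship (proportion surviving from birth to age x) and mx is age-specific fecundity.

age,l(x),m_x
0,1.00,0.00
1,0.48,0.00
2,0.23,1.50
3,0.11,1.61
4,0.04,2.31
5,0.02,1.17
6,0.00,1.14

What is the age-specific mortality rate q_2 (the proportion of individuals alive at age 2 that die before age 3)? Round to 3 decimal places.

q_2 = (l_2 − l_3) / l_2 = (0.23 − 0.11) / 0.23
     = 0.12 / 0.23 = 0.521739… → 0.522

0.522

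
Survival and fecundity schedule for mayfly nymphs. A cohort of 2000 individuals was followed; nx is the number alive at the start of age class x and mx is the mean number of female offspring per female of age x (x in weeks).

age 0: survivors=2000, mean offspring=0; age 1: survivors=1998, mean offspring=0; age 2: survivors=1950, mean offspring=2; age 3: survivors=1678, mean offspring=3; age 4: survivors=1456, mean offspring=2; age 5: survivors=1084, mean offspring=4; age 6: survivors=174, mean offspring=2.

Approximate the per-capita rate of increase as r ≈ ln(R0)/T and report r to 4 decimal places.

0.5986

lx = nx/n0 = nx/2000: 1, 0.999, 0.975, 0.839, 0.728, 0.542, 0.087
R0 = Σ lx·mx = 0 + 0 + 1.95 + 2.517 + 1.456 + 2.168 + 0.174 = 8.265
Σ x·lx·mx = 29.159; T = 29.159/8.265 = 3.52801…
r ≈ ln(R0)/T = ln(8.265)/3.52801… = 0.598646… → 0.5986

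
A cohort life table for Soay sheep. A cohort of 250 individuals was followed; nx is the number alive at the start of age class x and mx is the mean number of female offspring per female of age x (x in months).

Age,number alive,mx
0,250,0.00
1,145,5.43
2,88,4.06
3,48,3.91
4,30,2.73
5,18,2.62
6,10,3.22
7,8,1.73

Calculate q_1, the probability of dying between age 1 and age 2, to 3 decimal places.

lx = nx/n0 = nx/250: 1, 0.58, 0.352, 0.192, 0.12, 0.072, 0.04, 0.032
q_1 = (l_1 − l_2) / l_1 = (0.58 − 0.352) / 0.58
     = 0.228 / 0.58 = 0.393103… → 0.393

0.393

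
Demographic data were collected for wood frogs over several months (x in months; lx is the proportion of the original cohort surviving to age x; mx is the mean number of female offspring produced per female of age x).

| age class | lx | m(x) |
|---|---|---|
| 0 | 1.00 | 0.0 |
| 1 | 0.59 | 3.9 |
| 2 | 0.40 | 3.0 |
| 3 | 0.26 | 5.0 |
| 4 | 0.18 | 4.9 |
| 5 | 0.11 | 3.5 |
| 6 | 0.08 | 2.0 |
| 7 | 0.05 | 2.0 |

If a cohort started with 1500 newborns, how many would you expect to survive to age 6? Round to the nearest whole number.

120

Expected survivors = N0 · l_6 = 1500 × 0.08 = 120 → 120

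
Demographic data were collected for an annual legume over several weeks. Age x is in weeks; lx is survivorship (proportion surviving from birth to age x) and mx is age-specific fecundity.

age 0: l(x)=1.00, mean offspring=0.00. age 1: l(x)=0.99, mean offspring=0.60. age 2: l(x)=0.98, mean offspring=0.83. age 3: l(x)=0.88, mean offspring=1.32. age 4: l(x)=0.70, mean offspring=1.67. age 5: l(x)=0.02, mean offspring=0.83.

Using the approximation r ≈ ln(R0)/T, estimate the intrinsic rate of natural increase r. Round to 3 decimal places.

0.475

R0 = Σ lx·mx = 0 + 0.594 + 0.8134 + 1.1616 + 1.169 + 0.0166 = 3.7546
Σ x·lx·mx = 10.4646; T = 10.4646/3.7546 = 2.78714…
r ≈ ln(R0)/T = ln(3.7546)/2.78714… = 0.47467… → 0.475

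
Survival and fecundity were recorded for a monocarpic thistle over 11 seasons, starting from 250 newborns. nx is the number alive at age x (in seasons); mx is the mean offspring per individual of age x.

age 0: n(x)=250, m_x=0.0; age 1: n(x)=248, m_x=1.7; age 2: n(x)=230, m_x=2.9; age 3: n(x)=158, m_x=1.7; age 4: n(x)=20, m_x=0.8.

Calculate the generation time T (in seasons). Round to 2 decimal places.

lx = nx/n0 = nx/250: 1, 0.992, 0.92, 0.632, 0.08
lx·mx: 0, 1.6864, 2.668, 1.0744, 0.064 → R0 = 5.4928
x·lx·mx: 0, 1.6864, 5.336, 3.2232, 0.256 → Σ = 10.5016
T = 10.5016 / 5.4928 = 1.911885… → 1.91

1.91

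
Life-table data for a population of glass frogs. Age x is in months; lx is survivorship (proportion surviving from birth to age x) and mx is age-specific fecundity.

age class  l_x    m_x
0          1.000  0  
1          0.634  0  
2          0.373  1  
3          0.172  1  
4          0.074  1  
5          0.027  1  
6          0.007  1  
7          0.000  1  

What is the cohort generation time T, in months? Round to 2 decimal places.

lx·mx: 0, 0, 0.373, 0.172, 0.074, 0.027, 0.007, 0 → R0 = 0.653
x·lx·mx: 0, 0, 0.746, 0.516, 0.296, 0.135, 0.042, 0 → Σ = 1.735
T = 1.735 / 0.653 = 2.656968… → 2.66

2.66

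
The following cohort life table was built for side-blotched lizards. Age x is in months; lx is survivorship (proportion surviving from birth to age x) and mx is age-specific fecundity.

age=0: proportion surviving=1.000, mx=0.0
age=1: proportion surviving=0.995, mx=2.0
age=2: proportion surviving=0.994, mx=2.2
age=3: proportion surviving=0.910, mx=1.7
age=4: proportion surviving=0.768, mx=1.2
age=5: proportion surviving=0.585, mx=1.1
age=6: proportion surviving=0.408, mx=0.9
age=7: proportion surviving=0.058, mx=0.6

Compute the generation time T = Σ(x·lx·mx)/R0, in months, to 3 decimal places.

2.647

lx·mx: 0, 1.99, 2.1868, 1.547, 0.9216, 0.6435, 0.3672, 0.0348 → R0 = 7.6909
x·lx·mx: 0, 1.99, 4.3736, 4.641, 3.6864, 3.2175, 2.2032, 0.2436 → Σ = 20.3553
T = 20.3553 / 7.6909 = 2.646673… → 2.647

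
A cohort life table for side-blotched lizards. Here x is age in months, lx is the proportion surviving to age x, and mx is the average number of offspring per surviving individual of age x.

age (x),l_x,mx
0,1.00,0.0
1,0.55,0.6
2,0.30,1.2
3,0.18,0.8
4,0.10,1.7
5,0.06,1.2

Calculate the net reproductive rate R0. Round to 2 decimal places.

1.08

lx·mx by age: 0, 0.33, 0.36, 0.144, 0.17, 0.072
R0 = Σ lx·mx = 1.076 → 1.08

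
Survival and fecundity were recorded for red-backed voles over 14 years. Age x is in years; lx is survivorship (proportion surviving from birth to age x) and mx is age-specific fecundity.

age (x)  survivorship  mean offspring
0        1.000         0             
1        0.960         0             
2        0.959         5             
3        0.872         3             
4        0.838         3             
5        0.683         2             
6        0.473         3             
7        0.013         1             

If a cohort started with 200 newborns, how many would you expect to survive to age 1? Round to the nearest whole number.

Expected survivors = N0 · l_1 = 200 × 0.960 = 192 → 192

192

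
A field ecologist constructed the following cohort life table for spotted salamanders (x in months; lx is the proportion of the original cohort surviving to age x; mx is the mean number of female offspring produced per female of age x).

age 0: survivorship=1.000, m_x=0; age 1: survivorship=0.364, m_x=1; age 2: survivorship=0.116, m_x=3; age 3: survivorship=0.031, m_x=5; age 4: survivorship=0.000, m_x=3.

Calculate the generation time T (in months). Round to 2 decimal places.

lx·mx: 0, 0.364, 0.348, 0.155, 0 → R0 = 0.867
x·lx·mx: 0, 0.364, 0.696, 0.465, 0 → Σ = 1.525
T = 1.525 / 0.867 = 1.758939… → 1.76

1.76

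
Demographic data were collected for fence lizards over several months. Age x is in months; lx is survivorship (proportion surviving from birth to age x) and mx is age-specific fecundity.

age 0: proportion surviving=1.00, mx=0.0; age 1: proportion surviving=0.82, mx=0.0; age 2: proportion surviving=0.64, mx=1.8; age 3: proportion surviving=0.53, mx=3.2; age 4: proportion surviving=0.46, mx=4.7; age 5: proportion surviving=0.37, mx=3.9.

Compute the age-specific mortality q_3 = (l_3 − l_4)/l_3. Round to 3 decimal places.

q_3 = (l_3 − l_4) / l_3 = (0.53 − 0.46) / 0.53
     = 0.07 / 0.53 = 0.132075… → 0.132

0.132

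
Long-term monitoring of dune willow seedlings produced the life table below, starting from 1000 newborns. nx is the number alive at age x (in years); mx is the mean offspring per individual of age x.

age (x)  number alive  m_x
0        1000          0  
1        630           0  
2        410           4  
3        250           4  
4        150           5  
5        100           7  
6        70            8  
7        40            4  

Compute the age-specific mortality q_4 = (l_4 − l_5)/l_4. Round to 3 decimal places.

lx = nx/n0 = nx/1000: 1, 0.63, 0.41, 0.25, 0.15, 0.1, 0.07, 0.04
q_4 = (l_4 − l_5) / l_4 = (0.15 − 0.1) / 0.15
     = 0.05 / 0.15 = 0.333333… → 0.333

0.333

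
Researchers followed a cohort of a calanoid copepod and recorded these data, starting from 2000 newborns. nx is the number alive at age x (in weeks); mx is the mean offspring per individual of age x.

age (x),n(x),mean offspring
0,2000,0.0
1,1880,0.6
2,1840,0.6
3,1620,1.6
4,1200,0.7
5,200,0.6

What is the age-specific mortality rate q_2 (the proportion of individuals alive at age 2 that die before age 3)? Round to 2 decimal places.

0.12

lx = nx/n0 = nx/2000: 1, 0.94, 0.92, 0.81, 0.6, 0.1
q_2 = (l_2 − l_3) / l_2 = (0.92 − 0.81) / 0.92
     = 0.11 / 0.92 = 0.119565… → 0.12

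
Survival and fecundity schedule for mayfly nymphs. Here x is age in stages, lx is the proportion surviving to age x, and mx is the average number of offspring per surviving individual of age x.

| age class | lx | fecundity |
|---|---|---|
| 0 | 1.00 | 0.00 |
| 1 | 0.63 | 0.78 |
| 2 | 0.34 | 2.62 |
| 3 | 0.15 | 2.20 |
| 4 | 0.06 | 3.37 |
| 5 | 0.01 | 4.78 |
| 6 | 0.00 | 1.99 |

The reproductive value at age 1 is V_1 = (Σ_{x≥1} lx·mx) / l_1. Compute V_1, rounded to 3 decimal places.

lx·mx for x ≥ 1: 0.4914, 0.8908, 0.33, 0.2022, 0.0478, 0 → sum = 1.9622
V_1 = 1.9622 / l_1 = 1.9622 / 0.63 = 3.114603… → 3.115

3.115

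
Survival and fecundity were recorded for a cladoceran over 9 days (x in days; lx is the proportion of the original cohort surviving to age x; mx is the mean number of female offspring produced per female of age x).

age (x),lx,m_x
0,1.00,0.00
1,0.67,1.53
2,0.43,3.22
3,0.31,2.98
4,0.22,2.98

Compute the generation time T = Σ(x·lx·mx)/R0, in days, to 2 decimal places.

2.30

lx·mx: 0, 1.0251, 1.3846, 0.9238, 0.6556 → R0 = 3.9891
x·lx·mx: 0, 1.0251, 2.7692, 2.7714, 2.6224 → Σ = 9.1881
T = 9.1881 / 3.9891 = 2.303301… → 2.30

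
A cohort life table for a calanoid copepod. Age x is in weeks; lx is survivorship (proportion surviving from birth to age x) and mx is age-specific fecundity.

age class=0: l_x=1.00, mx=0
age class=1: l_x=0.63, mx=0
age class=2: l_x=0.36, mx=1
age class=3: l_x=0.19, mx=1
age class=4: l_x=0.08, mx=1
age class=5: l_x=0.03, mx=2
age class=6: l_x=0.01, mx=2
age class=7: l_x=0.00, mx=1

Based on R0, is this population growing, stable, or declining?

R0 = Σ lx·mx = 0 + 0 + 0.36 + 0.19 + 0.08 + 0.06 + 0.02 + 0 = 0.71
R0 < 1, so the population is declining.

declining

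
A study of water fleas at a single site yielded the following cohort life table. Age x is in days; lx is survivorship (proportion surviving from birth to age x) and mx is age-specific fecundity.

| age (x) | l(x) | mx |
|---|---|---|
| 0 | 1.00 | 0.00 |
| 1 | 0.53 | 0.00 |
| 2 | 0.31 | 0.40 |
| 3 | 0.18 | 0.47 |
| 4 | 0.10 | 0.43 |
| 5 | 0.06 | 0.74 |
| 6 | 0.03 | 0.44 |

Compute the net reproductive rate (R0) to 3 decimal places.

0.309

lx·mx by age: 0, 0, 0.124, 0.0846, 0.043, 0.0444, 0.0132
R0 = Σ lx·mx = 0.3092 → 0.309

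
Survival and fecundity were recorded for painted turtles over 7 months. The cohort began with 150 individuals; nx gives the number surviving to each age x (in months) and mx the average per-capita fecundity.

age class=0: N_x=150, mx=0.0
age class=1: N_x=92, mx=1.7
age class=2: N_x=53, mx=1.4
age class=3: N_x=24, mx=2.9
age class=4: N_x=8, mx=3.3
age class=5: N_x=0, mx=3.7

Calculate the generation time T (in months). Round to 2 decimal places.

lx = nx/n0 = nx/150: 1, 0.61333…, 0.35333…, 0.16, 0.05333…, 0
lx·mx: 0, 1.042667…, 0.494667…, 0.464, 0.176…, 0 → R0 = 2.177333…
x·lx·mx: 0, 1.042667…, 0.989333…, 1.392, 0.704…, 0 → Σ = 4.128…
T = 4.128… / 2.177333… = 1.895897… → 1.90

1.90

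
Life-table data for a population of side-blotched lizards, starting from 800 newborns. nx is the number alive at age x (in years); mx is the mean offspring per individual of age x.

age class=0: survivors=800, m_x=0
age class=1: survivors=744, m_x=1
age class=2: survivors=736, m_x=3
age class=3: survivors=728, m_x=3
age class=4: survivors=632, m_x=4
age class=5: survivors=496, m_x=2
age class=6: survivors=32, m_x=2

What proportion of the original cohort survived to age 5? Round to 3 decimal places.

0.620

l_5 = n_5/n_0 = 496/800 = 0.62 → 0.620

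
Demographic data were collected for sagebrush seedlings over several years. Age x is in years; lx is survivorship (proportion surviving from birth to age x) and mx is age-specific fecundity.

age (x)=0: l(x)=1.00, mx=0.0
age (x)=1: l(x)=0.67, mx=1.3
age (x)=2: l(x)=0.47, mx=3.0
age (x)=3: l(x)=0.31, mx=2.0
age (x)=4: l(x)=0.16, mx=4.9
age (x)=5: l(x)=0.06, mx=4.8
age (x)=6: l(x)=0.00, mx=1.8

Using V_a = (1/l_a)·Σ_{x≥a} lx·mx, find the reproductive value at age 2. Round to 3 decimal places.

6.600

lx·mx for x ≥ 2: 1.41, 0.62, 0.784, 0.288, 0 → sum = 3.102
V_2 = 3.102 / l_2 = 3.102 / 0.47 = 6.6 → 6.600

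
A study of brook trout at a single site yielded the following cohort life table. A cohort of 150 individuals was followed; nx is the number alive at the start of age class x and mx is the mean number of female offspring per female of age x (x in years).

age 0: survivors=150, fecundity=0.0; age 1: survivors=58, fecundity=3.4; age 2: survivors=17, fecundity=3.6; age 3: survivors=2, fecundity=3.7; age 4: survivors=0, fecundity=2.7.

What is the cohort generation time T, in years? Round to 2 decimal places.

lx = nx/n0 = nx/150: 1, 0.38667…, 0.11333…, 0.01333…, 0
lx·mx: 0, 1.314667…, 0.408…, 0.049333…, 0 → R0 = 1.772…
x·lx·mx: 0, 1.314667…, 0.816…, 0.148…, 0 → Σ = 2.278667…
T = 2.278667… / 1.772… = 1.285929… → 1.29

1.29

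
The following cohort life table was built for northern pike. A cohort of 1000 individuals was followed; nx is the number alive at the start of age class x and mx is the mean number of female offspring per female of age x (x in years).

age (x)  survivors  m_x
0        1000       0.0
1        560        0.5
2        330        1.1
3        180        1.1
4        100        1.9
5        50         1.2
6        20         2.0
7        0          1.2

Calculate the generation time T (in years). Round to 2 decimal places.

2.56

lx = nx/n0 = nx/1000: 1, 0.56, 0.33, 0.18, 0.1, 0.05, 0.02, 0
lx·mx: 0, 0.28, 0.363, 0.198, 0.19, 0.06, 0.04, 0 → R0 = 1.131
x·lx·mx: 0, 0.28, 0.726, 0.594, 0.76, 0.3, 0.24, 0 → Σ = 2.9
T = 2.9 / 1.131 = 2.564103… → 2.56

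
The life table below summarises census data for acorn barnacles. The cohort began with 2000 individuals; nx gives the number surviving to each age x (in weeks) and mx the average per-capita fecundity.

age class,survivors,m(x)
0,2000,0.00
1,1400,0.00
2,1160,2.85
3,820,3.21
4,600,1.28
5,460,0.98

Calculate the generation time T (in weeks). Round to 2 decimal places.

lx = nx/n0 = nx/2000: 1, 0.7, 0.58, 0.41, 0.3, 0.23
lx·mx: 0, 0, 1.653, 1.3161, 0.384, 0.2254 → R0 = 3.5785
x·lx·mx: 0, 0, 3.306, 3.9483, 1.536, 1.127 → Σ = 9.9173
T = 9.9173 / 3.5785 = 2.771357… → 2.77

2.77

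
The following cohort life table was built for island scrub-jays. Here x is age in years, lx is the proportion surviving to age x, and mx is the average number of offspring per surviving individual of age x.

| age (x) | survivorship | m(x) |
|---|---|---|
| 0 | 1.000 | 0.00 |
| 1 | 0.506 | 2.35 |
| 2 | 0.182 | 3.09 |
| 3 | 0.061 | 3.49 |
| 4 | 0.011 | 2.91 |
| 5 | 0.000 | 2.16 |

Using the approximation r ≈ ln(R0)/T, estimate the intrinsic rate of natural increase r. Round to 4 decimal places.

0.4480

R0 = Σ lx·mx = 0 + 1.1891 + 0.56238 + 0.21289 + 0.03201 + 0 = 1.99638
Σ x·lx·mx = 3.08057; T = 3.08057/1.99638 = 1.54308…
r ≈ ln(R0)/T = ln(1.99638)/1.54308… = 0.448024… → 0.4480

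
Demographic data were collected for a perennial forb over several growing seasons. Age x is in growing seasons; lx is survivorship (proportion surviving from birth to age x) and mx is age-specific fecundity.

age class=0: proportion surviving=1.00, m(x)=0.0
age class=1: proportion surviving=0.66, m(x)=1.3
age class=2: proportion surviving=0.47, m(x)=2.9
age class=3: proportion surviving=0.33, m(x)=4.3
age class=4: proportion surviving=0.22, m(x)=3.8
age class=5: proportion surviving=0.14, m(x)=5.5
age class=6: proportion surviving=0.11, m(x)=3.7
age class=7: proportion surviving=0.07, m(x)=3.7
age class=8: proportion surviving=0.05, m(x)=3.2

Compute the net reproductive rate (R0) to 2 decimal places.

lx·mx by age: 0, 0.858, 1.363, 1.419, 0.836, 0.77, 0.407, 0.259, 0.16
R0 = Σ lx·mx = 6.072 → 6.07

6.07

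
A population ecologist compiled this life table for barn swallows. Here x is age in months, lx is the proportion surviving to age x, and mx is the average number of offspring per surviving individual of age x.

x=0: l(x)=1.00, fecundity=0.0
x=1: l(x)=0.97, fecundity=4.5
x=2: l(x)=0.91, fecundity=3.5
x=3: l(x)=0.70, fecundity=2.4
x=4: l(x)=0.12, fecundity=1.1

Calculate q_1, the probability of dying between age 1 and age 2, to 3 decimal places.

0.062

q_1 = (l_1 − l_2) / l_1 = (0.97 − 0.91) / 0.97
     = 0.06 / 0.97 = 0.061856… → 0.062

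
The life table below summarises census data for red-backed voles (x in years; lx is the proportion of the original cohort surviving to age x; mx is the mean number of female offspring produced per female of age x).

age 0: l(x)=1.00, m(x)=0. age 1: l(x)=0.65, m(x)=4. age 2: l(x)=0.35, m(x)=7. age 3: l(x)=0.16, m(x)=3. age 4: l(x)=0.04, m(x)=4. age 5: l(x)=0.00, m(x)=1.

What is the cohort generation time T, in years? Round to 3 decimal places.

1.684

lx·mx: 0, 2.6, 2.45, 0.48, 0.16, 0 → R0 = 5.69
x·lx·mx: 0, 2.6, 4.9, 1.44, 0.64, 0 → Σ = 9.58
T = 9.58 / 5.69 = 1.683656… → 1.684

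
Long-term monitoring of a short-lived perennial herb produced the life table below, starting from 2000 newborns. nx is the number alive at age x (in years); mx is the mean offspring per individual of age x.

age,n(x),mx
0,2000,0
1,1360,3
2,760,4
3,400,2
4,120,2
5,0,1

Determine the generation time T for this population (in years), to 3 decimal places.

lx = nx/n0 = nx/2000: 1, 0.68, 0.38, 0.2, 0.06, 0
lx·mx: 0, 2.04, 1.52, 0.4, 0.12, 0 → R0 = 4.08
x·lx·mx: 0, 2.04, 3.04, 1.2, 0.48, 0 → Σ = 6.76
T = 6.76 / 4.08 = 1.656863… → 1.657

1.657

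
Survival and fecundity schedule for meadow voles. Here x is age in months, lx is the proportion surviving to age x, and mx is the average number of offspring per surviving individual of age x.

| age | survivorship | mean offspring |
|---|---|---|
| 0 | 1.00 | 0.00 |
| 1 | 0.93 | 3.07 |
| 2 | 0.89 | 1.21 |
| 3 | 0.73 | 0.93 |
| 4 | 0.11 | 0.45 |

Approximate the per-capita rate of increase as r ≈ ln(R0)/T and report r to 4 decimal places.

R0 = Σ lx·mx = 0 + 2.8551 + 1.0769 + 0.6789 + 0.0495 = 4.6604
Σ x·lx·mx = 7.2436; T = 7.2436/4.6604 = 1.55429…
r ≈ ln(R0)/T = ln(4.6604)/1.55429… = 0.99023… → 0.9902

0.9902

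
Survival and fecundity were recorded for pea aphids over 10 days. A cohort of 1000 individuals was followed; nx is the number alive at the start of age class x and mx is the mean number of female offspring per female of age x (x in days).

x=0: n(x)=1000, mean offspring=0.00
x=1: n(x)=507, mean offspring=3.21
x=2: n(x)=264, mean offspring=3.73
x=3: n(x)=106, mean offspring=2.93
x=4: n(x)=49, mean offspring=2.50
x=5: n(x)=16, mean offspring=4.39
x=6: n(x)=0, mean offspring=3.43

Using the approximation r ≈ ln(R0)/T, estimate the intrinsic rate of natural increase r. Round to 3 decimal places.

lx = nx/n0 = nx/1000: 1, 0.507, 0.264, 0.106, 0.049, 0.016, 0
R0 = Σ lx·mx = 0 + 1.62747 + 0.98472 + 0.31058 + 0.1225 + 0.07024 + 0 = 3.11551
Σ x·lx·mx = 5.36985; T = 5.36985/3.11551 = 1.72359…
r ≈ ln(R0)/T = ln(3.11551)/1.72359… = 0.65932… → 0.659

0.659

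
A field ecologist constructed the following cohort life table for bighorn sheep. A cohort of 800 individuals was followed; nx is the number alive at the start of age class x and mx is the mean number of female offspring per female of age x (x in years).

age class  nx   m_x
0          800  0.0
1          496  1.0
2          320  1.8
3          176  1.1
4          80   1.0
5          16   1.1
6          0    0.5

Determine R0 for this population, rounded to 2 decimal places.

lx = nx/n0 = nx/800: 1, 0.62, 0.4, 0.22, 0.1, 0.02, 0
lx·mx by age: 0, 0.62, 0.72, 0.242, 0.1, 0.022, 0
R0 = Σ lx·mx = 1.704 → 1.70

1.70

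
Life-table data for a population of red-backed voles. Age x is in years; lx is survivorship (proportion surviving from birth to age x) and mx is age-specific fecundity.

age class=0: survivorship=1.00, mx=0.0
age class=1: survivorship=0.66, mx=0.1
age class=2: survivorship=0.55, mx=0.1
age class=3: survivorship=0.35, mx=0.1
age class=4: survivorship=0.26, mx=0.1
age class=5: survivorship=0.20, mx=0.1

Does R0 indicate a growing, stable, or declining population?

R0 = Σ lx·mx = 0 + 0.066 + 0.055 + 0.035 + 0.026 + 0.02 = 0.202
R0 < 1, so the population is declining.

declining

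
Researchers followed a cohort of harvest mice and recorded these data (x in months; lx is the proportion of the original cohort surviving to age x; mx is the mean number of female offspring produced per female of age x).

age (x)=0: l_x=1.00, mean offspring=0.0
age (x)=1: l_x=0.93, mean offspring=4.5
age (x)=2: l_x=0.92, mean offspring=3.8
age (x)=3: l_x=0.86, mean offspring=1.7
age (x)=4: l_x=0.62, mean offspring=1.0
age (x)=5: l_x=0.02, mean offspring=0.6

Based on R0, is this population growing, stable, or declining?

R0 = Σ lx·mx = 0 + 4.185 + 3.496 + 1.462 + 0.62 + 0.012 = 9.775
R0 > 1, so the population is growing.

growing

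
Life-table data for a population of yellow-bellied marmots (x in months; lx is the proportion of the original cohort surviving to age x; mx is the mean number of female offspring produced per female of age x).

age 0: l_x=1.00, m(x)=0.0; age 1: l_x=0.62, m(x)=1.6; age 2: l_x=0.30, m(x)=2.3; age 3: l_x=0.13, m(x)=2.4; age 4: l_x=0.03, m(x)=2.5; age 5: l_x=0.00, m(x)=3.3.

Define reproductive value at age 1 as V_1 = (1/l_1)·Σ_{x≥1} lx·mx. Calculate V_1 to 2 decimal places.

3.34

lx·mx for x ≥ 1: 0.992, 0.69, 0.312, 0.075, 0 → sum = 2.069
V_1 = 2.069 / l_1 = 2.069 / 0.62 = 3.337097… → 3.34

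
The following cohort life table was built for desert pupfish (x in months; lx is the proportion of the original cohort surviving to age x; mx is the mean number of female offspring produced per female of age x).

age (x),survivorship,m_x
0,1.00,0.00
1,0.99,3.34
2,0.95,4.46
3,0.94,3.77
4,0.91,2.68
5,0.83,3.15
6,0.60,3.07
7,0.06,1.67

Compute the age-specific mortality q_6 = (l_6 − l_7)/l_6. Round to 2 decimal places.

0.90

q_6 = (l_6 − l_7) / l_6 = (0.6 − 0.06) / 0.6
     = 0.54 / 0.6 = 0.9 → 0.90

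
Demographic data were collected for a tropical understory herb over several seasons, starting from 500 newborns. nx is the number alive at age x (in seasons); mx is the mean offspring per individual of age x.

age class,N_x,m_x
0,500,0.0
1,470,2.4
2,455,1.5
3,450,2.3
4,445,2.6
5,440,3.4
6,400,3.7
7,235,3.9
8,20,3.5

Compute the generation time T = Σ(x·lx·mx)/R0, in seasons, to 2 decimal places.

lx = nx/n0 = nx/500: 1, 0.94, 0.91, 0.9, 0.89, 0.88, 0.8, 0.47, 0.04
lx·mx: 0, 2.256, 1.365, 2.07, 2.314, 2.992, 2.96, 1.833, 0.14 → R0 = 15.93
x·lx·mx: 0, 2.256, 2.73, 6.21, 9.256, 14.96, 17.76, 12.831, 1.12 → Σ = 67.123
T = 67.123 / 15.93 = 4.213622… → 4.21

4.21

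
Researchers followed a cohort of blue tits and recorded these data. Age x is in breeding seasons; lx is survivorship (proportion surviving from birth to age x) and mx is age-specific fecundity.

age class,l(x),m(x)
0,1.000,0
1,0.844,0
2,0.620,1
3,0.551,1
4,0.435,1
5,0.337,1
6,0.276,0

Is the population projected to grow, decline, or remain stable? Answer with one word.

R0 = Σ lx·mx = 0 + 0 + 0.62 + 0.551 + 0.435 + 0.337 + 0 = 1.943
R0 > 1, so the population is growing.

growing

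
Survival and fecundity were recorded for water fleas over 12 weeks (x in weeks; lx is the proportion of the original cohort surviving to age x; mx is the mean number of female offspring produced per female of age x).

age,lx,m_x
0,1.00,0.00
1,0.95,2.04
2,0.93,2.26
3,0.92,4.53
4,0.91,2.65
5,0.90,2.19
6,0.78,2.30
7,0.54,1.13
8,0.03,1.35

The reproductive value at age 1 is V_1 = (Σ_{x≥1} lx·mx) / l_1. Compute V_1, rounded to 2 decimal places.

15.83

lx·mx for x ≥ 1: 1.938, 2.1018, 4.1676, 2.4115, 1.971, 1.794, 0.6102, 0.0405 → sum = 15.0346
V_1 = 15.0346 / l_1 = 15.0346 / 0.95 = 15.825895… → 15.83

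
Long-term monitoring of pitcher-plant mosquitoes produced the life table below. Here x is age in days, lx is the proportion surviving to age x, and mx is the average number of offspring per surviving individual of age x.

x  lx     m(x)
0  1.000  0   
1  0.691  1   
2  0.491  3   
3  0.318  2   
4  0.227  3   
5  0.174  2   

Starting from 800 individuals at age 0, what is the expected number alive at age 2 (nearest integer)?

393

Expected survivors = N0 · l_2 = 800 × 0.491 = 392.8 → 393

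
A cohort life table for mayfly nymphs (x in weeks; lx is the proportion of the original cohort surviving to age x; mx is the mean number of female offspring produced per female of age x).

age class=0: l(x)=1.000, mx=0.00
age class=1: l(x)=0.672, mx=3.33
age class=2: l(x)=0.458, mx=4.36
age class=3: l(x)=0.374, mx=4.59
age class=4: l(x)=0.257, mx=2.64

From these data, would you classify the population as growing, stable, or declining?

R0 = Σ lx·mx = 0 + 2.23776 + 1.99688 + 1.71666 + 0.67848 = 6.62978
R0 > 1, so the population is growing.

growing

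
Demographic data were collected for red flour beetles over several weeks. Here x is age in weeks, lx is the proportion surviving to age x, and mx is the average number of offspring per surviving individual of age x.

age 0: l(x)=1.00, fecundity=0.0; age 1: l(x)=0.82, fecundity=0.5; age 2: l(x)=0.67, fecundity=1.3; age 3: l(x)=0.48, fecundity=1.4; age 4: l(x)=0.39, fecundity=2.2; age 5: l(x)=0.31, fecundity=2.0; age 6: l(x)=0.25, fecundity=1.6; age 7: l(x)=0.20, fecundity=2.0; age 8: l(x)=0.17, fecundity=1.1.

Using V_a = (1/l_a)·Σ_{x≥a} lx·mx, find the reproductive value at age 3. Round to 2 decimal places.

lx·mx for x ≥ 3: 0.672, 0.858, 0.62, 0.4, 0.4, 0.187 → sum = 3.137
V_3 = 3.137 / l_3 = 3.137 / 0.48 = 6.535417… → 6.54

6.54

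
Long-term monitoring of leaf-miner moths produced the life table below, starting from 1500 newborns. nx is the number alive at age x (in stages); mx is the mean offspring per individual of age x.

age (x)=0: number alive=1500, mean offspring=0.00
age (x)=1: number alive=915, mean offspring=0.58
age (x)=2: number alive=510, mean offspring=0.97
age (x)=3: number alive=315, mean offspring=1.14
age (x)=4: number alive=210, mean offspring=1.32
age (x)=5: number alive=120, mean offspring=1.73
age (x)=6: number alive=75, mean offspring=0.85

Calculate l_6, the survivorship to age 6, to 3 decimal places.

0.050

l_6 = n_6/n_0 = 75/1500 = 0.05 → 0.050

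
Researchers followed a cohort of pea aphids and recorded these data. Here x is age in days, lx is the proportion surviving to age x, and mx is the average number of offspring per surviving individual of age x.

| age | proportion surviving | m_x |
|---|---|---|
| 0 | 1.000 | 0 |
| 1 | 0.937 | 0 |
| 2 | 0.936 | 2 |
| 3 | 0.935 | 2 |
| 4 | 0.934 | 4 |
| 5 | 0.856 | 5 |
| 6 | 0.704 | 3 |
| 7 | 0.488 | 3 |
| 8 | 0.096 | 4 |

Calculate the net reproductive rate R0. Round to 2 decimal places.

lx·mx by age: 0, 0, 1.872, 1.87, 3.736, 4.28, 2.112, 1.464, 0.384
R0 = Σ lx·mx = 15.718 → 15.72

15.72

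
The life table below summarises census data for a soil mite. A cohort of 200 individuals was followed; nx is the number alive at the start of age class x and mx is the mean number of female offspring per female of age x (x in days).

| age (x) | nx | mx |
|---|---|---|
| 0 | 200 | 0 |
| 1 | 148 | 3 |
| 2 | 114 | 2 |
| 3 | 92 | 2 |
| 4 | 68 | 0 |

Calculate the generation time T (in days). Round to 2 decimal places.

1.70

lx = nx/n0 = nx/200: 1, 0.74, 0.57, 0.46, 0.34
lx·mx: 0, 2.22, 1.14, 0.92, 0 → R0 = 4.28
x·lx·mx: 0, 2.22, 2.28, 2.76, 0 → Σ = 7.26
T = 7.26 / 4.28 = 1.696262… → 1.70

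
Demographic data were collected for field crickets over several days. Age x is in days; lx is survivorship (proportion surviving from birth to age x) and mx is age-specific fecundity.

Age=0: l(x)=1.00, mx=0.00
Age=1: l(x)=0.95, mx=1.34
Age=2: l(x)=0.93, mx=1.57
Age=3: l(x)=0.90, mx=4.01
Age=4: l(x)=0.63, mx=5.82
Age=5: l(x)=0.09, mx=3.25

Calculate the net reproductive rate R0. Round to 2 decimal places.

10.30

lx·mx by age: 0, 1.273, 1.4601, 3.609, 3.6666, 0.2925
R0 = Σ lx·mx = 10.3012 → 10.30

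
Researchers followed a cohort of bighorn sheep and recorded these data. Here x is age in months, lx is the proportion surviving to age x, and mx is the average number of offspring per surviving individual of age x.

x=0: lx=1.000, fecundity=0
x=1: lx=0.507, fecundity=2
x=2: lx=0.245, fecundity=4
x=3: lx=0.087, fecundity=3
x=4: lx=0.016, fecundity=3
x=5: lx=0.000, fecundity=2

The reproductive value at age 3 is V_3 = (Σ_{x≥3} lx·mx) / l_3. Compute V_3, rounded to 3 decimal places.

3.552

lx·mx for x ≥ 3: 0.261, 0.048, 0 → sum = 0.309
V_3 = 0.309 / l_3 = 0.309 / 0.087 = 3.551724… → 3.552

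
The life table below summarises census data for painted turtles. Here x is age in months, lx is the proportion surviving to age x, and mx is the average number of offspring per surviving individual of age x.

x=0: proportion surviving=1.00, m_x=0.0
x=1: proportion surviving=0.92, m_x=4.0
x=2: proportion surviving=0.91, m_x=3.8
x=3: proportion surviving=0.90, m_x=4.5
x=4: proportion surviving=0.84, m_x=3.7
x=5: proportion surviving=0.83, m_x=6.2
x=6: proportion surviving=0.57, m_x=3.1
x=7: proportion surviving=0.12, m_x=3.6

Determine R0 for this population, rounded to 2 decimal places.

21.64

lx·mx by age: 0, 3.68, 3.458, 4.05, 3.108, 5.146, 1.767, 0.432
R0 = Σ lx·mx = 21.641 → 21.64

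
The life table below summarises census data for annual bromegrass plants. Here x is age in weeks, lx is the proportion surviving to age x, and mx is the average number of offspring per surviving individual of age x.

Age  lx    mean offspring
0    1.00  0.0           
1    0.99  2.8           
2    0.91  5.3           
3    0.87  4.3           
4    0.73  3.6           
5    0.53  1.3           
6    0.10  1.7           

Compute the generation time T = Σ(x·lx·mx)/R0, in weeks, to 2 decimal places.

lx·mx: 0, 2.772, 4.823, 3.741, 2.628, 0.689, 0.17 → R0 = 14.823
x·lx·mx: 0, 2.772, 9.646, 11.223, 10.512, 3.445, 1.02 → Σ = 38.618
T = 38.618 / 14.823 = 2.605276… → 2.61

2.61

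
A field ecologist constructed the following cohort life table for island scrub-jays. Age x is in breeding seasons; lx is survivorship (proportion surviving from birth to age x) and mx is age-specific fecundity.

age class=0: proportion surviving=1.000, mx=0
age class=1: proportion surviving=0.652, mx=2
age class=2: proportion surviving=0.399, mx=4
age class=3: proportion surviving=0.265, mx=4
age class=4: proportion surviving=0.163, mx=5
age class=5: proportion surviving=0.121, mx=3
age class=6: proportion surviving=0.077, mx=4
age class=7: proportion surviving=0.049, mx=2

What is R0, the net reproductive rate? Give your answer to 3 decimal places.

lx·mx by age: 0, 1.304, 1.596, 1.06, 0.815, 0.363, 0.308, 0.098
R0 = Σ lx·mx = 5.544 → 5.544

5.544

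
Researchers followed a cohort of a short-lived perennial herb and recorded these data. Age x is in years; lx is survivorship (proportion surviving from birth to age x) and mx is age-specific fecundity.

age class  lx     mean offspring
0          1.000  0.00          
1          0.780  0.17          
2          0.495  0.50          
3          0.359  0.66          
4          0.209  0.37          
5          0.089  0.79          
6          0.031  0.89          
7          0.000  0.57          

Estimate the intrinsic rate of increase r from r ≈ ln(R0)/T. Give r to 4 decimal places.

-0.0852

R0 = Σ lx·mx = 0 + 0.1326 + 0.2475 + 0.23694 + 0.07733 + 0.07031 + 0.02759 + 0 = 0.79227
Σ x·lx·mx = 2.16483; T = 2.16483/0.79227 = 2.73244…
r ≈ ln(R0)/T = ln(0.79227)/2.73244… = -0.085218… → -0.0852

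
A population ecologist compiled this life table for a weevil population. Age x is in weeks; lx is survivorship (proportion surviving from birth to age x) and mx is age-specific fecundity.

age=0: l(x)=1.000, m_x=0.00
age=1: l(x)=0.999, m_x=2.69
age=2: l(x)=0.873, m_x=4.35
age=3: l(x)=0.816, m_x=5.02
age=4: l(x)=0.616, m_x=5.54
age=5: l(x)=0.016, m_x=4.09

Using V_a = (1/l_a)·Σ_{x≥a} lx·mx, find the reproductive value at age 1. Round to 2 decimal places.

lx·mx for x ≥ 1: 2.68731, 3.79755, 4.09632, 3.41264, 0.06544 → sum = 14.05926
V_1 = 14.05926 / l_1 = 14.05926 / 0.999 = 14.073333… → 14.07

14.07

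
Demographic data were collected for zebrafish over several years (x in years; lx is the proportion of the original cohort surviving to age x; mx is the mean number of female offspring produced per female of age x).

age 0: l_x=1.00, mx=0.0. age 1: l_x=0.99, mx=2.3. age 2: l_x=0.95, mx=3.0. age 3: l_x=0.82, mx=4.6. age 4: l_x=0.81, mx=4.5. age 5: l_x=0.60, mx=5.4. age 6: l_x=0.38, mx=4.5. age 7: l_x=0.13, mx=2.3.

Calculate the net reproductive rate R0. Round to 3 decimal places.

lx·mx by age: 0, 2.277, 2.85, 3.772, 3.645, 3.24, 1.71, 0.299
R0 = Σ lx·mx = 17.793 → 17.793

17.793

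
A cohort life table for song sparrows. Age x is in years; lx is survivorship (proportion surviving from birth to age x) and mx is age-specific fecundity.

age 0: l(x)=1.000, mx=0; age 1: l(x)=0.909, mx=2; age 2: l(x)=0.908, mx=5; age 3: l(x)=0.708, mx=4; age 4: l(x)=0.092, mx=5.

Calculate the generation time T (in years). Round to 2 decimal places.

2.20

lx·mx: 0, 1.818, 4.54, 2.832, 0.46 → R0 = 9.65
x·lx·mx: 0, 1.818, 9.08, 8.496, 1.84 → Σ = 21.234
T = 21.234 / 9.65 = 2.200415… → 2.20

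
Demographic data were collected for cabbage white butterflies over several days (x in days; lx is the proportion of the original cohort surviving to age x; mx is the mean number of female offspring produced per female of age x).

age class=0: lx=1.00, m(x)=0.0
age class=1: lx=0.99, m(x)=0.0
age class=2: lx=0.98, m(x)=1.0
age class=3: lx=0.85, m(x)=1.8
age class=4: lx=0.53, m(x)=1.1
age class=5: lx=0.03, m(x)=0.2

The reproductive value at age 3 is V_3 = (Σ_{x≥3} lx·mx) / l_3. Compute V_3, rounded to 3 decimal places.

2.493

lx·mx for x ≥ 3: 1.53, 0.583, 0.006 → sum = 2.119
V_3 = 2.119 / l_3 = 2.119 / 0.85 = 2.492941… → 2.493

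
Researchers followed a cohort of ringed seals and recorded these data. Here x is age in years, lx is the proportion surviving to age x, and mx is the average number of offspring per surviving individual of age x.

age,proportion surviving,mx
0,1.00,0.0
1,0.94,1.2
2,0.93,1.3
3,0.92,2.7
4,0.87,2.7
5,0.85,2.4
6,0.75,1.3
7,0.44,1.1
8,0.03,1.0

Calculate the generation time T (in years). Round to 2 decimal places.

lx·mx: 0, 1.128, 1.209, 2.484, 2.349, 2.04, 0.975, 0.484, 0.03 → R0 = 10.699
x·lx·mx: 0, 1.128, 2.418, 7.452, 9.396, 10.2, 5.85, 3.388, 0.24 → Σ = 40.072
T = 40.072 / 10.699 = 3.745397… → 3.75

3.75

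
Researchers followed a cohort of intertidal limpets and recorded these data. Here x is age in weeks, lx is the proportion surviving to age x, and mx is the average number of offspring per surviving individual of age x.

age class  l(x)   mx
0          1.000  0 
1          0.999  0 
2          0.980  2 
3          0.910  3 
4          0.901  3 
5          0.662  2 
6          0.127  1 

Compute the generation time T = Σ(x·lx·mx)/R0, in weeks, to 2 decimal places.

lx·mx: 0, 0, 1.96, 2.73, 2.703, 1.324, 0.127 → R0 = 8.844
x·lx·mx: 0, 0, 3.92, 8.19, 10.812, 6.62, 0.762 → Σ = 30.304
T = 30.304 / 8.844 = 3.426504… → 3.43

3.43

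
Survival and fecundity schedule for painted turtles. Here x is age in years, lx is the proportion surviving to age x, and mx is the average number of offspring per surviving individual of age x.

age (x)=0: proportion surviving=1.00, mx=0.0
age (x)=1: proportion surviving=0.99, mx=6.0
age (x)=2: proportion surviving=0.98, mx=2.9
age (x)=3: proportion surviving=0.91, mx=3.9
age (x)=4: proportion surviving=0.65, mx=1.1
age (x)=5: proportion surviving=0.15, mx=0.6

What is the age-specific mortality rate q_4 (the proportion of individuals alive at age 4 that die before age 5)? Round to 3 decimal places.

0.769

q_4 = (l_4 − l_5) / l_4 = (0.65 − 0.15) / 0.65
     = 0.5 / 0.65 = 0.769231… → 0.769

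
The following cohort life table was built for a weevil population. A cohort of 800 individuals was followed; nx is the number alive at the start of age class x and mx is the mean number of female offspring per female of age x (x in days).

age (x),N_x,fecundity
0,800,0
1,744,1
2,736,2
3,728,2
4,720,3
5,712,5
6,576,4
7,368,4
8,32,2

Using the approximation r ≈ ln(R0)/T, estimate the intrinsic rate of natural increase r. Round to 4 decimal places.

lx = nx/n0 = nx/800: 1, 0.93, 0.92, 0.91, 0.9, 0.89, 0.72, 0.46, 0.04
R0 = Σ lx·mx = 0 + 0.93 + 1.84 + 1.82 + 2.7 + 4.45 + 2.88 + 1.84 + 0.08 = 16.54
Σ x·lx·mx = 73.92; T = 73.92/16.54 = 4.46917…
r ≈ ln(R0)/T = ln(16.54)/4.46917… = 0.627809… → 0.6278

0.6278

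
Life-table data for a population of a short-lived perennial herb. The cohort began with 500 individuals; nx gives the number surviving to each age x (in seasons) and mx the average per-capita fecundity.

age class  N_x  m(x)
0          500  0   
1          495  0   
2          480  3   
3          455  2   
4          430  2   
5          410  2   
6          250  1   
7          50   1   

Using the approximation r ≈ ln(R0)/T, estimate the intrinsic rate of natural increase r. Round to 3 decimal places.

0.623

lx = nx/n0 = nx/500: 1, 0.99, 0.96, 0.91, 0.86, 0.82, 0.5, 0.1
R0 = Σ lx·mx = 0 + 0 + 2.88 + 1.82 + 1.72 + 1.64 + 0.5 + 0.1 = 8.66
Σ x·lx·mx = 30; T = 30/8.66 = 3.4642…
r ≈ ln(R0)/T = ln(8.66)/3.4642… = 0.62315… → 0.623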